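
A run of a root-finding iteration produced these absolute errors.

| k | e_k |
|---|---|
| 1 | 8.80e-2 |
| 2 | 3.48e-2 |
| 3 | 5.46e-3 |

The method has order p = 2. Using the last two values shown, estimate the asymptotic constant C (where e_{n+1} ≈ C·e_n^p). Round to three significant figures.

4.51

C ≈ e_3 / e_2^2
  = 5.46e-3 / (3.48e-2)^2
  = 5.46e-3 / 0.00121104 ≈ 4.5085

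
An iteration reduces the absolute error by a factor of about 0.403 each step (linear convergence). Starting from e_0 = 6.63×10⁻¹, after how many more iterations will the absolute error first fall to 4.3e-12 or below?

29

After k steps, e_k ≈ 6.63×10⁻¹·0.403^k.
Need 0.403^k ≤ 4.3e-12/6.63×10⁻¹ = 6.48567e-12.
k ≥ ln(6.48567e-12)/ln(0.403) = -25.7614/-0.90882 = 28.346.
Smallest integer k = 29.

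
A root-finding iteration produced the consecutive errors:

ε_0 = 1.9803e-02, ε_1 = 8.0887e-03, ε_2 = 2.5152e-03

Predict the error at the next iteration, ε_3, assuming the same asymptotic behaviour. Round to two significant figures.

First estimate the order: p ≈ ln(ε_2/ε_1) / ln(ε_1/ε_0) = ln(2.5152e-03/8.0887e-03)/ln(8.0887e-03/1.9803e-02) = ln(0.310952)/ln(0.408458) ≈ 1.3046.
Then ε_3 ≈ ε_2·(ε_2/ε_1)^p = 2.5152e-03·(0.310952)^1.3046 = 2.5152e-03·0.217855 ≈ 0.0005479.

5.5e-4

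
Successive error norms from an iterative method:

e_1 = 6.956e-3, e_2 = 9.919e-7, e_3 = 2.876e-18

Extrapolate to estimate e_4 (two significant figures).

7.0e-53

First estimate the order: p ≈ ln(e_3/e_2) / ln(e_2/e_1) = ln(2.876e-18/9.919e-7)/ln(9.919e-7/6.956e-3) = ln(2.89949e-12)/ln(0.000142596) ≈ 3.0000.
Then e_4 ≈ e_3·(e_3/e_2)^p = 2.876e-18·(2.89949e-12)^3.0000 = 2.876e-18·2.43761e-35 ≈ 7.011e-53.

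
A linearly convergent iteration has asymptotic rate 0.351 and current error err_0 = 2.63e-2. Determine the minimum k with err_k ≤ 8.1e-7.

10

After k steps, err_k ≈ 2.63e-2·0.351^k.
Need 0.351^k ≤ 8.1e-7/2.63e-2 = 3.07985e-05.
k ≥ ln(3.07985e-05)/ln(0.351) = -10.3880/-1.04697 = 9.922.
Smallest integer k = 10.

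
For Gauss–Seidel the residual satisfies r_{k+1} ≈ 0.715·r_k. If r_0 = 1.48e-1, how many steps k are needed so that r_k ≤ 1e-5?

29

After k steps, r_k ≈ 1.48e-1·0.715^k.
Need 0.715^k ≤ 1e-5/1.48e-1 = 6.75676e-05.
k ≥ ln(6.75676e-05)/ln(0.715) = -9.6024/-0.33547 = 28.624.
Smallest integer k = 29.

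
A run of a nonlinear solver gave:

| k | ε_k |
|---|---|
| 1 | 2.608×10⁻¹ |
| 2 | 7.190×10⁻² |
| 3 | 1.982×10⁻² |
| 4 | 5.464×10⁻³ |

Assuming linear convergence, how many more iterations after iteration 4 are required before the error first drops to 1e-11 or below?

16

Rate ρ ≈ ε_4/ε_3 = 5.464×10⁻³/1.982×10⁻² = 0.2757.
After j more steps, ε_{4+j} ≈ 5.464×10⁻³·ρ^j; need ρ^j ≤ 1e-11/5.464×10⁻³ = 1.83016e-09.
j ≥ ln(1.83016e-09)/ln(0.2757) = -20.1189/-1.28844 = 15.615.
So 16 more iterations are needed.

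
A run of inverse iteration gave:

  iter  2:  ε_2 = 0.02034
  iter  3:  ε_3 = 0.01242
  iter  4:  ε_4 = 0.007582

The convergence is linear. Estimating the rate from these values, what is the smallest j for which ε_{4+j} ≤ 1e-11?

42

Rate ρ ≈ ε_4/ε_3 = 0.007582/0.01242 = 0.6105.
After j more steps, ε_{4+j} ≈ 0.007582·ρ^j; need ρ^j ≤ 1e-11/0.007582 = 1.31891e-09.
j ≥ ln(1.31891e-09)/ln(0.6105) = -20.4465/-0.49348 = 41.433.
So 42 more iterations are needed.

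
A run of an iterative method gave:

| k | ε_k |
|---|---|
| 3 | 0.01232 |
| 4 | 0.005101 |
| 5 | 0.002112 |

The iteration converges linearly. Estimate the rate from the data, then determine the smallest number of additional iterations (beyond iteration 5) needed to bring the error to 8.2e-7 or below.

9

Rate ρ ≈ ε_5/ε_4 = 0.002112/0.005101 = 0.4140.
After j more steps, ε_{5+j} ≈ 0.002112·ρ^j; need ρ^j ≤ 8.2e-7/0.002112 = 0.000388258.
j ≥ ln(0.000388258)/ln(0.4140) = -7.8538/-0.88189 = 8.906.
So 9 more iterations are needed.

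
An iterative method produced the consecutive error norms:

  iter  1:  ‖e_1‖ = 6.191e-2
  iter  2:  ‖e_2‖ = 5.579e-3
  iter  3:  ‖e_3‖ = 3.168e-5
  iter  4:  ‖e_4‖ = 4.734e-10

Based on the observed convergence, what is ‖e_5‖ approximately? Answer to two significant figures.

2.0e-20

First estimate the order: p ≈ ln(‖e_4‖/‖e_3‖) / ln(‖e_3‖/‖e_2‖) = ln(4.734e-10/3.168e-5)/ln(3.168e-5/5.579e-3) = ln(1.49432e-05)/ln(0.00567844) ≈ 2.1487.
Then ‖e_5‖ ≈ ‖e_4‖·(‖e_4‖/‖e_3‖)^p = 4.734e-10·(1.49432e-05)^2.1487 = 4.734e-10·4.27885e-11 ≈ 2.026e-20.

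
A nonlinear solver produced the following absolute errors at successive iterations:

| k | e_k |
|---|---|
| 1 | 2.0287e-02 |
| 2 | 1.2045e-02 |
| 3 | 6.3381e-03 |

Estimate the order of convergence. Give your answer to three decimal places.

p ≈ ln(e_3/e_2) / ln(e_2/e_1)
  = ln(6.3381e-03/1.2045e-02) / ln(1.2045e-02/2.0287e-02)
  = ln(0.526202) / ln(0.59373)
  = -0.642070 / -0.521331 ≈ 1.231598

1.232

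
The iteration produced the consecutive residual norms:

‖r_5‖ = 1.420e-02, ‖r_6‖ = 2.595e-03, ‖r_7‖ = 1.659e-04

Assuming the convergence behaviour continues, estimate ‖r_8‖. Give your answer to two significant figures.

1.9e-6

First estimate the order: p ≈ ln(‖r_7‖/‖r_6‖) / ln(‖r_6‖/‖r_5‖) = ln(1.659e-04/2.595e-03)/ln(2.595e-03/1.420e-02) = ln(0.0639306)/ln(0.182746) ≈ 1.6179.
Then ‖r_8‖ ≈ ‖r_7‖·(‖r_7‖/‖r_6‖)^p = 1.659e-04·(0.0639306)^1.6179 = 1.659e-04·0.0116884 ≈ 1.939e-06.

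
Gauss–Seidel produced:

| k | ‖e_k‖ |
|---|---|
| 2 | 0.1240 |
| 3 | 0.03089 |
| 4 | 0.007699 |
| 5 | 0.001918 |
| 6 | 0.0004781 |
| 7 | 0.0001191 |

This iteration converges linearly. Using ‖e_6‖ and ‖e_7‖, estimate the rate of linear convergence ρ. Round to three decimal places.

0.249

ρ ≈ ‖e_7‖/‖e_6‖ = 0.0001191/0.0004781 = 0.24911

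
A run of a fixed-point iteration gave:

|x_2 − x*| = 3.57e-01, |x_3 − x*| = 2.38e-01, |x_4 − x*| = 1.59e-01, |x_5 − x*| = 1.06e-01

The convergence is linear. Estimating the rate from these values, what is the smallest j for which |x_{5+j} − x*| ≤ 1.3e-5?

23

Rate ρ ≈ |x_5 − x*|/|x_4 − x*| = 1.06e-01/1.59e-01 = 0.6667.
After j more steps, |x_{5+j} − x*| ≈ 1.06e-01·ρ^j; need ρ^j ≤ 1.3e-5/1.06e-01 = 0.000122642.
j ≥ ln(0.000122642)/ln(0.6667) = -9.0062/-0.40542 = 22.214.
So 23 more iterations are needed.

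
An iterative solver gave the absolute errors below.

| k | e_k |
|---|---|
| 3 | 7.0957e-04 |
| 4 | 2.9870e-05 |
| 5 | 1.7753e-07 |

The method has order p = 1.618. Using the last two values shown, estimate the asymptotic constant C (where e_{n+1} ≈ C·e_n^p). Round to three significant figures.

3.72

C ≈ e_5 / e_4^1.618
  = 1.7753e-07 / (2.9870e-05)^1.618
  = 1.7753e-07 / 4.77453e-08 ≈ 3.7183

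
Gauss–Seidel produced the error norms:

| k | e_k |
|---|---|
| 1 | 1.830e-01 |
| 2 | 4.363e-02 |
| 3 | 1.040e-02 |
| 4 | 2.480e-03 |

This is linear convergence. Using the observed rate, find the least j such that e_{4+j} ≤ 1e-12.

16

Rate ρ ≈ e_4/e_3 = 2.480e-03/1.040e-02 = 0.2385.
After j more steps, e_{4+j} ≈ 2.480e-03·ρ^j; need ρ^j ≤ 1e-12/2.480e-03 = 4.03226e-10.
j ≥ ln(4.03226e-10)/ln(0.2385) = -21.6315/-1.43339 = 15.091.
So 16 more iterations are needed.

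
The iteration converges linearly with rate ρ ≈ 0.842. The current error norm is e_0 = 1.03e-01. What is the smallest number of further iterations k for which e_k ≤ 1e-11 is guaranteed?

After k steps, e_k ≈ 1.03e-01·0.842^k.
Need 0.842^k ≤ 1e-11/1.03e-01 = 9.70874e-11.
k ≥ ln(9.70874e-11)/ln(0.842) = -23.0554/-0.17198 = 134.059.
Smallest integer k = 135.

135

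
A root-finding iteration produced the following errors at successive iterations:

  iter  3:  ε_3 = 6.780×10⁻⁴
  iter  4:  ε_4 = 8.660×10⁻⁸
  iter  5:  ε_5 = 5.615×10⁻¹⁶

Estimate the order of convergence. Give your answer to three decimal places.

p ≈ ln(ε_5/ε_4) / ln(ε_4/ε_3)
  = ln(5.615×10⁻¹⁶/8.660×10⁻⁸) / ln(8.660×10⁻⁸/6.780×10⁻⁴)
  = ln(6.48383e-09) / ln(0.000127729)
  = -18.853954 / -8.965600 ≈ 2.102922

2.103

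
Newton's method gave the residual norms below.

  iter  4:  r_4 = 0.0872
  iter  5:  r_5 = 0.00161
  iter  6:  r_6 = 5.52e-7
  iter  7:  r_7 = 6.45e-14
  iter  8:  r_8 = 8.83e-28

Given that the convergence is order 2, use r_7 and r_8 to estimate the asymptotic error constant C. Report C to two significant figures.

C ≈ r_8 / r_7^2
  = 8.83e-28 / (6.45e-14)^2
  = 8.83e-28 / 4.16025e-27 ≈ 0.21225

0.21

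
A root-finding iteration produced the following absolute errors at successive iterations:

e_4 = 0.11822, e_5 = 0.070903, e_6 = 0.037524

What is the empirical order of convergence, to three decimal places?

p ≈ ln(e_6/e_5) / ln(e_5/e_4)
  = ln(0.037524/0.070903) / ln(0.070903/0.11822)
  = ln(0.52923) / ln(0.599755)
  = -0.636332 / -0.511234 ≈ 1.244698

1.245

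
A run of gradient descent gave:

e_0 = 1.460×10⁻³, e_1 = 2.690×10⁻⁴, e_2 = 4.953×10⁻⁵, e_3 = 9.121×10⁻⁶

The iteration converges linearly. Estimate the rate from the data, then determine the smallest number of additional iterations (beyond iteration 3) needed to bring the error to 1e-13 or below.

Rate ρ ≈ e_3/e_2 = 9.121×10⁻⁶/4.953×10⁻⁵ = 0.1842.
After j more steps, e_{3+j} ≈ 9.121×10⁻⁶·ρ^j; need ρ^j ≤ 1e-13/9.121×10⁻⁶ = 1.09637e-08.
j ≥ ln(1.09637e-08)/ln(0.1842) = -18.3287/-1.69173 = 10.834.
So 11 more iterations are needed.

11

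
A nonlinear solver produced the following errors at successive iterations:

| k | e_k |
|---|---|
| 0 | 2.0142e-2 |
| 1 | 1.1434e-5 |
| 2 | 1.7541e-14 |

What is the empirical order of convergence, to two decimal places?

p ≈ ln(e_2/e_1) / ln(e_1/e_0)
  = ln(1.7541e-14/1.1434e-5) / ln(1.1434e-5/2.0142e-2)
  = ln(1.53411e-09) / ln(0.00056767)
  = -20.29532 / -7.47397 ≈ 2.71547

2.72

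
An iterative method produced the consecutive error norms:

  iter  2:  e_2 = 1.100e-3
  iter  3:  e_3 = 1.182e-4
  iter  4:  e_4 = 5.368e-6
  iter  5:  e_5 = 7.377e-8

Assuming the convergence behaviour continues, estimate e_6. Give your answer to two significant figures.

First estimate the order: p ≈ ln(e_5/e_4) / ln(e_4/e_3) = ln(7.377e-8/5.368e-6)/ln(5.368e-6/1.182e-4) = ln(0.0137425)/ln(0.0454146) ≈ 1.3866.
Then e_6 ≈ e_5·(e_5/e_4)^p = 7.377e-8·(0.0137425)^1.3866 = 7.377e-8·0.00261964 ≈ 1.933e-10.

1.9e-10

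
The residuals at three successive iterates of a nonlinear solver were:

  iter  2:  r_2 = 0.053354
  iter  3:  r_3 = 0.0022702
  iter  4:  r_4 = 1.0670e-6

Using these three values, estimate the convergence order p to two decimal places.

2.43

p ≈ ln(r_4/r_3) / ln(r_3/r_2)
  = ln(1.0670e-6/0.0022702) / ln(0.0022702/0.053354)
  = ln(0.000470003) / ln(0.0425498)
  = -7.66277 / -3.15708 ≈ 2.42717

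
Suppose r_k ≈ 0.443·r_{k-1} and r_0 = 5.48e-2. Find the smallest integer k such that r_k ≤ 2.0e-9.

22

After k steps, r_k ≈ 5.48e-2·0.443^k.
Need 0.443^k ≤ 2.0e-9/5.48e-2 = 3.64964e-08.
k ≥ ln(3.64964e-08)/ln(0.443) = -17.1261/-0.81419 = 21.035.
Smallest integer k = 22.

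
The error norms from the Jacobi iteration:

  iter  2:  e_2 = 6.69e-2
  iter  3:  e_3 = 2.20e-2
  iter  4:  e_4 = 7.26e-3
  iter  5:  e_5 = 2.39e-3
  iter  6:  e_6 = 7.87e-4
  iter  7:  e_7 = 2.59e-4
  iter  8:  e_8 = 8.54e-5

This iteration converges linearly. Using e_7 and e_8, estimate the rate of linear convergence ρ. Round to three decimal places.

ρ ≈ e_8/e_7 = 8.54e-5/2.59e-4 = 0.32973

0.330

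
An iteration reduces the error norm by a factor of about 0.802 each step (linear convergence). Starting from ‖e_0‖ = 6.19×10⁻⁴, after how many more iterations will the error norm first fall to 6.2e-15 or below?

After k steps, ‖e_k‖ ≈ 6.19×10⁻⁴·0.802^k.
Need 0.802^k ≤ 6.2e-15/6.19×10⁻⁴ = 1.00162e-11.
k ≥ ln(1.00162e-11)/ln(0.802) = -25.3268/-0.22065 = 114.783.
Smallest integer k = 115.

115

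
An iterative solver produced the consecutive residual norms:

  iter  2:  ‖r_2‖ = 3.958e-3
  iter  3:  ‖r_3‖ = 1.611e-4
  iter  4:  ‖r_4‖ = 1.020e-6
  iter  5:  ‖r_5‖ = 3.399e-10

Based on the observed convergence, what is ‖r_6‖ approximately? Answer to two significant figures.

1.1e-15

First estimate the order: p ≈ ln(‖r_5‖/‖r_4‖) / ln(‖r_4‖/‖r_3‖) = ln(3.399e-10/1.020e-6)/ln(1.020e-6/1.611e-4) = ln(0.000333235)/ln(0.00633147) ≈ 1.5816.
Then ‖r_6‖ ≈ ‖r_5‖·(‖r_5‖/‖r_4‖)^p = 3.399e-10·(0.000333235)^1.5816 = 3.399e-10·3.16506e-06 ≈ 1.076e-15.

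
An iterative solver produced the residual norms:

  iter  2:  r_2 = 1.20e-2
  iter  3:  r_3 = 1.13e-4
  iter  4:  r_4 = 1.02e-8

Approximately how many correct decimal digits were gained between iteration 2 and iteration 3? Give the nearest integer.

Digits gained ≈ log₁₀(r_2/r_3) = log₁₀(1.20e-2/1.13e-4) = log₁₀(106.195) ≈ 2.026.

2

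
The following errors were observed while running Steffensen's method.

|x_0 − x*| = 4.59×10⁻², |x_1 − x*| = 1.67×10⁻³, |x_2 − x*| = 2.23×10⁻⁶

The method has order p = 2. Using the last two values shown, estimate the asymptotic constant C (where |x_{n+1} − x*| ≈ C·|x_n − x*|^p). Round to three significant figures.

C ≈ |x_2 − x*| / |x_1 − x*|^2
  = 2.23×10⁻⁶ / (1.67×10⁻³)^2
  = 2.23×10⁻⁶ / 2.7889e-06 ≈ 0.7996

0.800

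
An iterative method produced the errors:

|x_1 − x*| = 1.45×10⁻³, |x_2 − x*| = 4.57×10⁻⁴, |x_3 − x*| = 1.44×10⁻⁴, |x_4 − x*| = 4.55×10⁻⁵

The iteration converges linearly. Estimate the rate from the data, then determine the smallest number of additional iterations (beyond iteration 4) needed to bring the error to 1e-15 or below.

Rate ρ ≈ |x_4 − x*|/|x_3 − x*| = 4.55×10⁻⁵/1.44×10⁻⁴ = 0.3160.
After j more steps, |x_{4+j} − x*| ≈ 4.55×10⁻⁵·ρ^j; need ρ^j ≤ 1e-15/4.55×10⁻⁵ = 2.1978e-11.
j ≥ ln(2.1978e-11)/ln(0.3160) = -24.5410/-1.15201 = 21.303.
So 22 more iterations are needed.

22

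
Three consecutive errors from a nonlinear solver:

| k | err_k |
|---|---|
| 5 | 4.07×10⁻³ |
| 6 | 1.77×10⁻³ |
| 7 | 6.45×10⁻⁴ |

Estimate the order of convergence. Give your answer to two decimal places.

1.21

p ≈ ln(err_7/err_6) / ln(err_6/err_5)
  = ln(6.45×10⁻⁴/1.77×10⁻³) / ln(1.77×10⁻³/4.07×10⁻³)
  = ln(0.364407) / ln(0.434889)
  = -1.00948 / -0.83266 ≈ 1.21236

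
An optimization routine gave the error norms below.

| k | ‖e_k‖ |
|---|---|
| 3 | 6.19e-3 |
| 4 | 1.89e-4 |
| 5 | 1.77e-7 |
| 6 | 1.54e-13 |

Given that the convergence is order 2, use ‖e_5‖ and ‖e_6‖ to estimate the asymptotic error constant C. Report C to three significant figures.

4.92

C ≈ ‖e_6‖ / ‖e_5‖^2
  = 1.54e-13 / (1.77e-7)^2
  = 1.54e-13 / 3.1329e-14 ≈ 4.9156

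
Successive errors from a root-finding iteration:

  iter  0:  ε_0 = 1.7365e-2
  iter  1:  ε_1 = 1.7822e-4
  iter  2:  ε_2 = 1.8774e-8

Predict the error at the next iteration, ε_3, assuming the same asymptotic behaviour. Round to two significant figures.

First estimate the order: p ≈ ln(ε_2/ε_1) / ln(ε_1/ε_0) = ln(1.8774e-8/1.7822e-4)/ln(1.7822e-4/1.7365e-2) = ln(0.000105342)/ln(0.0102632) ≈ 2.0000.
Then ε_3 ≈ ε_2·(ε_2/ε_1)^p = 1.8774e-8·(0.000105342)^2.0000 = 1.8774e-8·1.10969e-08 ≈ 2.083e-16.

2.1e-16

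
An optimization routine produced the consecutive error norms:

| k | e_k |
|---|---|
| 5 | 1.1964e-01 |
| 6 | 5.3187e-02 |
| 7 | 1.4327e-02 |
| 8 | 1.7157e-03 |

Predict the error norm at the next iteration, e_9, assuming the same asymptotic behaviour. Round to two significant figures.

First estimate the order: p ≈ ln(e_8/e_7) / ln(e_7/e_6) = ln(1.7157e-03/1.4327e-02)/ln(1.4327e-02/5.3187e-02) = ln(0.119753)/ln(0.26937) ≈ 1.6180.
Then e_9 ≈ e_8·(e_8/e_7)^p = 1.7157e-03·(0.119753)^1.6180 = 1.7157e-03·0.0322602 ≈ 5.535e-05.

5.5e-5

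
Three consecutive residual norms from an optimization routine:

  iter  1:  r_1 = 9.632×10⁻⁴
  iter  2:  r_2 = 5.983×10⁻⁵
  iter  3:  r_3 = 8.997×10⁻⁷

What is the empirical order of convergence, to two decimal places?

p ≈ ln(r_3/r_2) / ln(r_2/r_1)
  = ln(8.997×10⁻⁷/5.983×10⁻⁵) / ln(5.983×10⁻⁵/9.632×10⁻⁴)
  = ln(0.0150376) / ln(0.0621159)
  = -4.19720 / -2.77875 ≈ 1.51046

1.51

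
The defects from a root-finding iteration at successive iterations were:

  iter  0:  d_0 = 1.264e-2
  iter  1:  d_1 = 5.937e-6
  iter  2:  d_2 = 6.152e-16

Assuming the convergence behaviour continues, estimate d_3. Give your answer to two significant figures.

First estimate the order: p ≈ ln(d_2/d_1) / ln(d_1/d_0) = ln(6.152e-16/5.937e-6)/ln(5.937e-6/1.264e-2) = ln(1.03621e-10)/ln(0.000469699) ≈ 3.0000.
Then d_3 ≈ d_2·(d_2/d_1)^p = 6.152e-16·(1.03621e-10)^3.0000 = 6.152e-16·1.11261e-30 ≈ 6.845e-46.

6.8e-46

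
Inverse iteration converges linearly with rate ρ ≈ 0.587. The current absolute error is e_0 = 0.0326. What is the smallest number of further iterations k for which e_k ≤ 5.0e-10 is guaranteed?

After k steps, e_k ≈ 0.0326·0.587^k.
Need 0.587^k ≤ 5.0e-10/0.0326 = 1.53374e-08.
k ≥ ln(1.53374e-08)/ln(0.587) = -17.9930/-0.53273 = 33.775.
Smallest integer k = 34.

34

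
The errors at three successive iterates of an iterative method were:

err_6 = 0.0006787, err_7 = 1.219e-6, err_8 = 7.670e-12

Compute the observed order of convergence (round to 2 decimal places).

1.89

p ≈ ln(err_8/err_7) / ln(err_7/err_6)
  = ln(7.670e-12/1.219e-6) / ln(1.219e-6/0.0006787)
  = ln(6.29204e-06) / ln(0.00179608)
  = -11.97623 / -6.32215 ≈ 1.89433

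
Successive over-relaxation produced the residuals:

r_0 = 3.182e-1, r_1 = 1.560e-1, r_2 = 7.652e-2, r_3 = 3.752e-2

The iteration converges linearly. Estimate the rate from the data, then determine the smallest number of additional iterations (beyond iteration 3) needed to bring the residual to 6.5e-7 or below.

Rate ρ ≈ r_3/r_2 = 3.752e-2/7.652e-2 = 0.4903.
After j more steps, r_{3+j} ≈ 3.752e-2·ρ^j; need ρ^j ≤ 6.5e-7/3.752e-2 = 1.73241e-05.
j ≥ ln(1.73241e-05)/ln(0.4903) = -10.9634/-0.71274 = 15.382.
So 16 more iterations are needed.

16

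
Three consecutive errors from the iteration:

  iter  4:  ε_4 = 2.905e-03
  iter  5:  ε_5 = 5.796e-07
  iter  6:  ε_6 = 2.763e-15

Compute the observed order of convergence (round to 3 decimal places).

2.249

p ≈ ln(ε_6/ε_5) / ln(ε_5/ε_4)
  = ln(2.763e-15/5.796e-07) / ln(5.796e-07/2.905e-03)
  = ln(4.76708e-09) / ln(0.000199518)
  = -19.161532 / -8.519606 ≈ 2.249110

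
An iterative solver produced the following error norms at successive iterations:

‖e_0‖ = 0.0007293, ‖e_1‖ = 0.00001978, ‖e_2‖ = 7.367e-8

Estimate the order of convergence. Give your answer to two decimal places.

1.55

p ≈ ln(‖e_2‖/‖e_1‖) / ln(‖e_1‖/‖e_0‖)
  = ln(7.367e-8/0.00001978) / ln(0.00001978/0.0007293)
  = ln(0.00372447) / ln(0.0271219)
  = -5.59283 / -3.60741 ≈ 1.55037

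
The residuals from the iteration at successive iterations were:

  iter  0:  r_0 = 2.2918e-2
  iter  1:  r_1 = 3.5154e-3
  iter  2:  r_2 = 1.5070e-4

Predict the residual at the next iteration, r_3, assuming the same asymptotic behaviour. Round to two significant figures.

7.6e-7

First estimate the order: p ≈ ln(r_2/r_1) / ln(r_1/r_0) = ln(1.5070e-4/3.5154e-3)/ln(3.5154e-3/2.2918e-2) = ln(0.0428685)/ln(0.15339) ≈ 1.6800.
Then r_3 ≈ r_2·(r_2/r_1)^p = 1.5070e-4·(0.0428685)^1.6800 = 1.5070e-4·0.00503492 ≈ 7.588e-07.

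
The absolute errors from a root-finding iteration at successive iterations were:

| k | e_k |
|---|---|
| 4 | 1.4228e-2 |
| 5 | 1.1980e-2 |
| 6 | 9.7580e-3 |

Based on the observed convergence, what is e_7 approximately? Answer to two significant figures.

First estimate the order: p ≈ ln(e_6/e_5) / ln(e_5/e_4) = ln(9.7580e-3/1.1980e-2)/ln(1.1980e-2/1.4228e-2) = ln(0.814524)/ln(0.842002) ≈ 1.1929.
Then e_7 ≈ e_6·(e_6/e_5)^p = 9.7580e-3·(0.814524)^1.1929 = 9.7580e-3·0.78292 ≈ 0.00764.

7.6e-3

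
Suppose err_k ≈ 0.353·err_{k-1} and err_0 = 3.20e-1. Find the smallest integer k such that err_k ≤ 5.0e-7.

After k steps, err_k ≈ 3.20e-1·0.353^k.
Need 0.353^k ≤ 5.0e-7/3.20e-1 = 1.5625e-06.
k ≥ ln(1.5625e-06)/ln(0.353) = -13.3692/-1.04129 = 12.839.
Smallest integer k = 13.

13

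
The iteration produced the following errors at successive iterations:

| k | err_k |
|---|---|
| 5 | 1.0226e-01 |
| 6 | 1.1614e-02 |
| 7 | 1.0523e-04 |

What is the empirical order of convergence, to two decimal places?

p ≈ ln(err_7/err_6) / ln(err_6/err_5)
  = ln(1.0523e-04/1.1614e-02) / ln(1.1614e-02/1.0226e-01)
  = ln(0.00906062) / ln(0.113573)
  = -4.70382 / -2.17531 ≈ 2.16237

2.16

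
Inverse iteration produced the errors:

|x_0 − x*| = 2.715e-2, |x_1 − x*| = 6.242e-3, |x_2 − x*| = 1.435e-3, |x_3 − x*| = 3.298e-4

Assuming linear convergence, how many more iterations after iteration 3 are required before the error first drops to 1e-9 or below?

9

Rate ρ ≈ |x_3 − x*|/|x_2 − x*| = 3.298e-4/1.435e-3 = 0.2298.
After j more steps, |x_{3+j} − x*| ≈ 3.298e-4·ρ^j; need ρ^j ≤ 1e-9/3.298e-4 = 3.03214e-06.
j ≥ ln(3.03214e-06)/ln(0.2298) = -12.7062/-1.47055 = 8.640.
So 9 more iterations are needed.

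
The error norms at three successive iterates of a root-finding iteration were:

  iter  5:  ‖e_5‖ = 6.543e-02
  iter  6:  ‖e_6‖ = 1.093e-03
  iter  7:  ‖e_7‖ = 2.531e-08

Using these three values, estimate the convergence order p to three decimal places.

p ≈ ln(‖e_7‖/‖e_6‖) / ln(‖e_6‖/‖e_5‖)
  = ln(2.531e-08/1.093e-03) / ln(1.093e-03/6.543e-02)
  = ln(2.31565e-05) / ln(0.0167049)
  = -10.673235 / -4.092053 ≈ 2.608284

2.608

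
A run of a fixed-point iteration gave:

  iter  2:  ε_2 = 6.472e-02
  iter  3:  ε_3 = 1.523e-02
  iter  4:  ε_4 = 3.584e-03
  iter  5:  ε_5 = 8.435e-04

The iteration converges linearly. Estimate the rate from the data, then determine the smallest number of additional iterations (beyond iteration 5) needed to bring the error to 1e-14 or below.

18

Rate ρ ≈ ε_5/ε_4 = 8.435e-04/3.584e-03 = 0.2354.
After j more steps, ε_{5+j} ≈ 8.435e-04·ρ^j; need ρ^j ≤ 1e-14/8.435e-04 = 1.18554e-11.
j ≥ ln(1.18554e-11)/ln(0.2354) = -25.1582/-1.44647 = 17.393.
So 18 more iterations are needed.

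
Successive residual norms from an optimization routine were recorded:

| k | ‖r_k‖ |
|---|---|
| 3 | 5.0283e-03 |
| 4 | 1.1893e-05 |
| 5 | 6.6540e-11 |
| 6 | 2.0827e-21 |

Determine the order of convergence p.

2

Consecutive ratios: ‖r_6‖/‖r_5‖ = 2.0827e-21/6.6540e-11 = 3.13e-11, ‖r_5‖/‖r_4‖ = 6.6540e-11/1.1893e-05 = 5.59489e-06.
p ≈ ln(3.13e-11)/ln(5.59489e-06) = -24.1874/-12.0937 ≈ 2.00.
So the convergence is quadratic (order 2).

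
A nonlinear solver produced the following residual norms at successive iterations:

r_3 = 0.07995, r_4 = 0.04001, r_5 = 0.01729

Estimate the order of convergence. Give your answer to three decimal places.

1.212

p ≈ ln(r_5/r_4) / ln(r_4/r_3)
  = ln(0.01729/0.04001) / ln(0.04001/0.07995)
  = ln(0.432142) / ln(0.500438)
  = -0.839001 / -0.692272 ≈ 1.211953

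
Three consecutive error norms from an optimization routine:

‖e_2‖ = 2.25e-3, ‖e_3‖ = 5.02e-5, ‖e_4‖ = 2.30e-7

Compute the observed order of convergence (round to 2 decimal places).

p ≈ ln(‖e_4‖/‖e_3‖) / ln(‖e_3‖/‖e_2‖)
  = ln(2.30e-7/5.02e-5) / ln(5.02e-5/2.25e-3)
  = ln(0.00458167) / ln(0.0223111)
  = -5.38569 / -3.80267 ≈ 1.41629

1.42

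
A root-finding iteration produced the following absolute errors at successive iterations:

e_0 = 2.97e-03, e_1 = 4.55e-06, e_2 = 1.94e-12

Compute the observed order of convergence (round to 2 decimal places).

p ≈ ln(e_2/e_1) / ln(e_1/e_0)
  = ln(1.94e-12/4.55e-06) / ln(4.55e-06/2.97e-03)
  = ln(4.26374e-07) / ln(0.00153199)
  = -14.66795 / -6.48119 ≈ 2.26316

2.26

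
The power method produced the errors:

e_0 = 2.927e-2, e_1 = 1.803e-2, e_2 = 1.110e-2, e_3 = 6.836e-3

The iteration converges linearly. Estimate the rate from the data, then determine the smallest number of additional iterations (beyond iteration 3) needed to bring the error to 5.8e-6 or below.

Rate ρ ≈ e_3/e_2 = 6.836e-3/1.110e-2 = 0.6159.
After j more steps, e_{3+j} ≈ 6.836e-3·ρ^j; need ρ^j ≤ 5.8e-6/6.836e-3 = 0.000848449.
j ≥ ln(0.000848449)/ln(0.6159) = -7.0721/-0.48467 = 14.592.
So 15 more iterations are needed.

15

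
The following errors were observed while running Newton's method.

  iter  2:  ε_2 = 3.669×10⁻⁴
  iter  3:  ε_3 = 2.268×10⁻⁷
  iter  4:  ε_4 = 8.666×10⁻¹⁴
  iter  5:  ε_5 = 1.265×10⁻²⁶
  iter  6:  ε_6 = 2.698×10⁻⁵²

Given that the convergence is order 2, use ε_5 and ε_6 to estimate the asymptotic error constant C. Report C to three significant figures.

1.69

C ≈ ε_6 / ε_5^2
  = 2.698×10⁻⁵² / (1.265×10⁻²⁶)^2
  = 2.698×10⁻⁵² / 1.60023e-52 ≈ 1.686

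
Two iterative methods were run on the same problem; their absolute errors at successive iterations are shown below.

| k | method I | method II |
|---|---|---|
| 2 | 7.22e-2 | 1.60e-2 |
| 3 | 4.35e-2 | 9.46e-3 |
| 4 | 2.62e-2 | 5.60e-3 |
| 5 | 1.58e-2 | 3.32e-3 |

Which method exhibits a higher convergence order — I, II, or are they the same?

same

Method I: p ≈ ln(1.58e-2/2.62e-2)/ln(2.62e-2/4.35e-2) ≈ 1.00.
Method II: p ≈ ln(3.32e-3/5.60e-3)/ln(5.60e-3/9.46e-3) ≈ 1.00.
Both orders ≈ 1.0 — effectively the same.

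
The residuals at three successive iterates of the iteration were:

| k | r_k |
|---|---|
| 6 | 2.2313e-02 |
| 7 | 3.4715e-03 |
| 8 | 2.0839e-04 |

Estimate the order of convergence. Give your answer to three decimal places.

1.512

p ≈ ln(r_8/r_7) / ln(r_7/r_6)
  = ln(2.0839e-04/3.4715e-03) / ln(3.4715e-03/2.2313e-02)
  = ln(0.0600288) / ln(0.155582)
  = -2.812931 / -1.860582 ≈ 1.511855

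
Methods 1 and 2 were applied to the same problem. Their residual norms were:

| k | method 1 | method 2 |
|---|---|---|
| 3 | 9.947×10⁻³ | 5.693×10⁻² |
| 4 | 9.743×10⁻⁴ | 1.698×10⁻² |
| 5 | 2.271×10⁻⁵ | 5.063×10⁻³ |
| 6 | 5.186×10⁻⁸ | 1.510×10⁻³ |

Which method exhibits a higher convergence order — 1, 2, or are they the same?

Method 1: p ≈ ln(5.186×10⁻⁸/2.271×10⁻⁵)/ln(2.271×10⁻⁵/9.743×10⁻⁴) ≈ 1.62.
Method 2: p ≈ ln(1.510×10⁻³/5.063×10⁻³)/ln(5.063×10⁻³/1.698×10⁻²) ≈ 1.00.
Method 1 has the higher order (≈1.6 vs ≈1.0).

1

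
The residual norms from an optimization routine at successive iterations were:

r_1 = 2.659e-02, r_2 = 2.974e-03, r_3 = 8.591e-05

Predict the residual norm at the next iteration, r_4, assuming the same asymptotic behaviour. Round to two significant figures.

First estimate the order: p ≈ ln(r_3/r_2) / ln(r_2/r_1) = ln(8.591e-05/2.974e-03)/ln(2.974e-03/2.659e-02) = ln(0.028887)/ln(0.111847) ≈ 1.6180.
Then r_4 ≈ r_3·(r_3/r_2)^p = 8.591e-05·(0.028887)^1.6180 = 8.591e-05·0.00323159 ≈ 2.776e-07.

2.8e-7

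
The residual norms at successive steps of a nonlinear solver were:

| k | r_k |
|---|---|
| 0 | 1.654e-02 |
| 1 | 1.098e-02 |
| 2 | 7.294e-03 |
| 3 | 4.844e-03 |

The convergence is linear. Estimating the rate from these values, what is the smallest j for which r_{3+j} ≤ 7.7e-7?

Rate ρ ≈ r_3/r_2 = 4.844e-03/7.294e-03 = 0.6641.
After j more steps, r_{3+j} ≈ 4.844e-03·ρ^j; need ρ^j ≤ 7.7e-7/4.844e-03 = 0.00015896.
j ≥ ln(0.00015896)/ln(0.6641) = -8.7469/-0.40932 = 21.369.
So 22 more iterations are needed.

22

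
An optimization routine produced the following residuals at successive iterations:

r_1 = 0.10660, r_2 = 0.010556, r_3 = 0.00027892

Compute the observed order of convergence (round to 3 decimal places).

1.571

p ≈ ln(r_3/r_2) / ln(r_2/r_1)
  = ln(0.00027892/0.010556) / ln(0.010556/0.10660)
  = ln(0.0264229) / ln(0.0990244)
  = -3.633524 / -2.312389 ≈ 1.571329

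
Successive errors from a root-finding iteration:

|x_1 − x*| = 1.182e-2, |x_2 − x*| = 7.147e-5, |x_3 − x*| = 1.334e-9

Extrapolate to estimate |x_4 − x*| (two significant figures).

1.1e-19

First estimate the order: p ≈ ln(|x_3 − x*|/|x_2 − x*|) / ln(|x_2 − x*|/|x_1 − x*|) = ln(1.334e-9/7.147e-5)/ln(7.147e-5/1.182e-2) = ln(1.86652e-05)/ln(0.00604653) ≈ 2.1316.
Then |x_4 − x*| ≈ |x_3 − x*|·(|x_3 − x*|/|x_2 − x*|)^p = 1.334e-9·(1.86652e-05)^2.1316 = 1.334e-9·8.31253e-11 ≈ 1.109e-19.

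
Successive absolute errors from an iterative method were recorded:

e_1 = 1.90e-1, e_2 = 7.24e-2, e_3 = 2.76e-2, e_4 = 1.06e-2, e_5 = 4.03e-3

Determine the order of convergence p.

Consecutive ratios: e_5/e_4 = 4.03e-3/1.06e-2 = 0.380189, e_4/e_3 = 1.06e-2/2.76e-2 = 0.384058.
p ≈ ln(0.380189)/ln(0.384058) = -0.9671/-0.9570 ≈ 1.01.
So the convergence is linear (order 1).

1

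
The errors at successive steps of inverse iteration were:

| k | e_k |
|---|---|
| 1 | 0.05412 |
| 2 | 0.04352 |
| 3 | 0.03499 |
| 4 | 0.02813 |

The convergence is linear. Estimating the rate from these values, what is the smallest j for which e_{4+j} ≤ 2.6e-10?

85

Rate ρ ≈ e_4/e_3 = 0.02813/0.03499 = 0.8039.
After j more steps, e_{4+j} ≈ 0.02813·ρ^j; need ρ^j ≤ 2.6e-10/0.02813 = 9.2428e-09.
j ≥ ln(9.2428e-09)/ln(0.8039) = -18.4994/-0.21828 = 84.751.
So 85 more iterations are needed.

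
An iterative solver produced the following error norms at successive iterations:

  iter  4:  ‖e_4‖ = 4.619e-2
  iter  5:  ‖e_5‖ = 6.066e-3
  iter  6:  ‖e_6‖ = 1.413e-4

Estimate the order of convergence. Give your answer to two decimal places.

p ≈ ln(‖e_6‖/‖e_5‖) / ln(‖e_5‖/‖e_4‖)
  = ln(1.413e-4/6.066e-3) / ln(6.066e-3/4.619e-2)
  = ln(0.0232938) / ln(0.131327)
  = -3.75957 / -2.03006 ≈ 1.85195

1.85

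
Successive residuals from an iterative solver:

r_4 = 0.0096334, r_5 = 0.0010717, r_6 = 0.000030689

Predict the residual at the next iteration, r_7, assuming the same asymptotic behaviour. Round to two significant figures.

First estimate the order: p ≈ ln(r_6/r_5) / ln(r_5/r_4) = ln(0.000030689/0.0010717)/ln(0.0010717/0.0096334) = ln(0.0286358)/ln(0.111248) ≈ 1.6180.
Then r_7 ≈ r_6·(r_6/r_5)^p = 0.000030689·(0.0286358)^1.6180 = 0.000030689·0.00318625 ≈ 9.778e-08.

9.8e-8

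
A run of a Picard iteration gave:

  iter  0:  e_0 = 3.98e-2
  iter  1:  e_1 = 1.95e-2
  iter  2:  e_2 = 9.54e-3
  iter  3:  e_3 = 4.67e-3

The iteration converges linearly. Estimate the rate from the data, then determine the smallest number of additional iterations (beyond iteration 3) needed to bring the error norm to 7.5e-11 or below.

Rate ρ ≈ e_3/e_2 = 4.67e-3/9.54e-3 = 0.4895.
After j more steps, e_{3+j} ≈ 4.67e-3·ρ^j; need ρ^j ≤ 7.5e-11/4.67e-3 = 1.606e-08.
j ≥ ln(1.606e-08)/ln(0.4895) = -17.9469/-0.71437 = 25.123.
So 26 more iterations are needed.

26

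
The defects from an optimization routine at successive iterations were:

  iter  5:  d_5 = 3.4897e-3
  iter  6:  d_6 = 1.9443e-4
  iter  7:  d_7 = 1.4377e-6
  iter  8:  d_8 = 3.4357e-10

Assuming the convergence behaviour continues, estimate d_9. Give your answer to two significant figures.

First estimate the order: p ≈ ln(d_8/d_7) / ln(d_7/d_6) = ln(3.4357e-10/1.4377e-6)/ln(1.4377e-6/1.9443e-4) = ln(0.000238972)/ln(0.00739444) ≈ 1.6994.
Then d_9 ≈ d_8·(d_8/d_7)^p = 3.4357e-10·(0.000238972)^1.6994 = 3.4357e-10·7.00427e-07 ≈ 2.406e-16.

2.4e-16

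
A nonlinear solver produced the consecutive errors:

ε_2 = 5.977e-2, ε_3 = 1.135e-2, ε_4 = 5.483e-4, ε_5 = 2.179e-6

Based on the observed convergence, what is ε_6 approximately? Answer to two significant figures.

First estimate the order: p ≈ ln(ε_5/ε_4) / ln(ε_4/ε_3) = ln(2.179e-6/5.483e-4)/ln(5.483e-4/1.135e-2) = ln(0.0039741)/ln(0.0483084) ≈ 1.8243.
Then ε_6 ≈ ε_5·(ε_5/ε_4)^p = 2.179e-6·(0.0039741)^1.8243 = 2.179e-6·4.17149e-05 ≈ 9.09e-11.

9.1e-11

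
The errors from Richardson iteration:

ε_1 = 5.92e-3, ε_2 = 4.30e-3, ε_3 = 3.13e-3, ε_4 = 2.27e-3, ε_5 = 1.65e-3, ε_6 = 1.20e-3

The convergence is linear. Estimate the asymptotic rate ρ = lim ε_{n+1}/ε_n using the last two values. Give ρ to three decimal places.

ρ ≈ ε_6/ε_5 = 1.20e-3/1.65e-3 = 0.72727

0.727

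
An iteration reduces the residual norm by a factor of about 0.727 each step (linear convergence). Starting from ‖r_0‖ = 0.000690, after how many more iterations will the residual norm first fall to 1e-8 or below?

After k steps, ‖r_k‖ ≈ 0.000690·0.727^k.
Need 0.727^k ≤ 1e-8/0.000690 = 1.44928e-05.
k ≥ ln(1.44928e-05)/ln(0.727) = -11.1419/-0.31883 = 34.946.
Smallest integer k = 35.

35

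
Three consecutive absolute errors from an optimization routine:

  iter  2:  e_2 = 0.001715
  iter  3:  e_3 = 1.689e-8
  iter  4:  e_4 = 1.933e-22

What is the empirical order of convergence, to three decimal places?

p ≈ ln(e_4/e_3) / ln(e_3/e_2)
  = ln(1.933e-22/1.689e-8) / ln(1.689e-8/0.001715)
  = ln(1.14446e-14) / ln(9.8484e-06)
  = -32.101258 / -11.528202 ≈ 2.784585

2.785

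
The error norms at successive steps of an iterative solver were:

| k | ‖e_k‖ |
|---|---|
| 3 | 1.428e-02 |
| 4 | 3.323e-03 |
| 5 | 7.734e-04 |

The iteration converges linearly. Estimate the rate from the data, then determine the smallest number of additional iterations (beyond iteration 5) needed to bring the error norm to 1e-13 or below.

Rate ρ ≈ ‖e_5‖/‖e_4‖ = 7.734e-04/3.323e-03 = 0.2327.
After j more steps, ‖e_{5+j}‖ ≈ 7.734e-04·ρ^j; need ρ^j ≤ 1e-13/7.734e-04 = 1.29299e-10.
j ≥ ln(1.29299e-10)/ln(0.2327) = -22.7689/-1.45801 = 15.616.
So 16 more iterations are needed.

16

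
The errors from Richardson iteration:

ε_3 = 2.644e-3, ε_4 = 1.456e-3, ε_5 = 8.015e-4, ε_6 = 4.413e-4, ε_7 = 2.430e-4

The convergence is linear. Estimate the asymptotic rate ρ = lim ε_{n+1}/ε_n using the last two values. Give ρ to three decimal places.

0.551

ρ ≈ ε_7/ε_6 = 2.430e-4/4.413e-4 = 0.55065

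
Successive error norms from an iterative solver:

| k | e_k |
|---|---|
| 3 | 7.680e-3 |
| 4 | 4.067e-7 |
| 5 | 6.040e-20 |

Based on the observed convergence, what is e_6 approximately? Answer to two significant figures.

First estimate the order: p ≈ ln(e_5/e_4) / ln(e_4/e_3) = ln(6.040e-20/4.067e-7)/ln(4.067e-7/7.680e-3) = ln(1.48512e-13)/ln(5.29557e-05) ≈ 3.0000.
Then e_6 ≈ e_5·(e_5/e_4)^p = 6.040e-20·(1.48512e-13)^3.0000 = 6.040e-20·3.27555e-39 ≈ 1.978e-58.

2.0e-58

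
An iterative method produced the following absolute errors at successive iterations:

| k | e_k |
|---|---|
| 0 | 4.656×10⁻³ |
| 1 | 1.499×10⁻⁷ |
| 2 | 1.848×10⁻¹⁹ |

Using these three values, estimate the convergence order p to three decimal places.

p ≈ ln(e_2/e_1) / ln(e_1/e_0)
  = ln(1.848×10⁻¹⁹/1.499×10⁻⁷) / ln(1.499×10⁻⁷/4.656×10⁻³)
  = ln(1.23282e-12) / ln(3.2195e-05)
  = -27.421717 / -10.343699 ≈ 2.651055

2.651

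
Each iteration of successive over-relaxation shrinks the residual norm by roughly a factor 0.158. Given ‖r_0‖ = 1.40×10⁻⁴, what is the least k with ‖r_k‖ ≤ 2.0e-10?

8

After k steps, ‖r_k‖ ≈ 1.40×10⁻⁴·0.158^k.
Need 0.158^k ≤ 2.0e-10/1.40×10⁻⁴ = 1.42857e-06.
k ≥ ln(1.42857e-06)/ln(0.158) = -13.4588/-1.84516 = 7.294.
Smallest integer k = 8.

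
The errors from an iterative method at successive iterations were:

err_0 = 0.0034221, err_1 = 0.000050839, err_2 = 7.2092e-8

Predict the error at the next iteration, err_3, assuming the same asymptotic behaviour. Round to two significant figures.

2.6e-12

First estimate the order: p ≈ ln(err_2/err_1) / ln(err_1/err_0) = ln(7.2092e-8/0.000050839)/ln(0.000050839/0.0034221) = ln(0.00141805)/ln(0.0148561) ≈ 1.5581.
Then err_3 ≈ err_2·(err_2/err_1)^p = 7.2092e-8·(0.00141805)^1.5581 = 7.2092e-8·3.64796e-05 ≈ 2.63e-12.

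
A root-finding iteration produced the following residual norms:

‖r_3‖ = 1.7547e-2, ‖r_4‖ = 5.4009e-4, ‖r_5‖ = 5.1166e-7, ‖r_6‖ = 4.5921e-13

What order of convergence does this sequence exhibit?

2

Consecutive ratios: ‖r_6‖/‖r_5‖ = 4.5921e-13/5.1166e-7 = 8.97491e-07, ‖r_5‖/‖r_4‖ = 5.1166e-7/5.4009e-4 = 0.000947361.
p ≈ ln(8.97491e-07)/ln(0.000947361) = -13.9237/-6.9618 ≈ 2.00.
So the convergence is quadratic (order 2).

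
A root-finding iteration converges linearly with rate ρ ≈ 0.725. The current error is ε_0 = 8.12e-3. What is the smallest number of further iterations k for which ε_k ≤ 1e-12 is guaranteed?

71

After k steps, ε_k ≈ 8.12e-3·0.725^k.
Need 0.725^k ≤ 1e-12/8.12e-3 = 1.23153e-10.
k ≥ ln(1.23153e-10)/ln(0.725) = -22.8176/-0.32158 = 70.955.
Smallest integer k = 71.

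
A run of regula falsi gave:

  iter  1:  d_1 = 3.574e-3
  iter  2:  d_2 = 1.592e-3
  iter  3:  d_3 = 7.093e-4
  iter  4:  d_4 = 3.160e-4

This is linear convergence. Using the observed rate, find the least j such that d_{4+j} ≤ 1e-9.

Rate ρ ≈ d_4/d_3 = 3.160e-4/7.093e-4 = 0.4455.
After j more steps, d_{4+j} ≈ 3.160e-4·ρ^j; need ρ^j ≤ 1e-9/3.160e-4 = 3.16456e-06.
j ≥ ln(3.16456e-06)/ln(0.4455) = -12.6635/-0.80856 = 15.662.
So 16 more iterations are needed.

16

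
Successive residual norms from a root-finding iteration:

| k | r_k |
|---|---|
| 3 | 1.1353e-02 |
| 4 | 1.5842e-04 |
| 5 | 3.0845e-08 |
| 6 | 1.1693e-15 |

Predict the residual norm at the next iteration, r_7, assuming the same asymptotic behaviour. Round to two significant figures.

First estimate the order: p ≈ ln(r_6/r_5) / ln(r_5/r_4) = ln(1.1693e-15/3.0845e-08)/ln(3.0845e-08/1.5842e-04) = ln(3.79089e-08)/ln(0.000194704) ≈ 2.0000.
Then r_7 ≈ r_6·(r_6/r_5)^p = 1.1693e-15·(3.79089e-08)^2.0000 = 1.1693e-15·1.43708e-15 ≈ 1.68e-30.

1.7e-30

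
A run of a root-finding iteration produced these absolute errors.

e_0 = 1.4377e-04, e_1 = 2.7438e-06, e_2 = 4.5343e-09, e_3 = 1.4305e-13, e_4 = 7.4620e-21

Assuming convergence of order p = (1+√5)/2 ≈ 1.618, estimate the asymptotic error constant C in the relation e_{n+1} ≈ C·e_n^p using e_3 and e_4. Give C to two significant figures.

4.5

C ≈ e_4 / e_3^1.618
  = 7.4620e-21 / (1.4305e-13)^1.618
  = 7.4620e-21 / 1.65036e-21 ≈ 4.5214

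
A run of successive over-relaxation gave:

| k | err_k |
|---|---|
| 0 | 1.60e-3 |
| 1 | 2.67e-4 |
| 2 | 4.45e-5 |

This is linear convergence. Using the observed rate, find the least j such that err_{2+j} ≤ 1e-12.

10

Rate ρ ≈ err_2/err_1 = 4.45e-5/2.67e-4 = 0.1667.
After j more steps, err_{2+j} ≈ 4.45e-5·ρ^j; need ρ^j ≤ 1e-12/4.45e-5 = 2.24719e-08.
j ≥ ln(2.24719e-08)/ln(0.1667) = -17.6110/-1.79156 = 9.830.
So 10 more iterations are needed.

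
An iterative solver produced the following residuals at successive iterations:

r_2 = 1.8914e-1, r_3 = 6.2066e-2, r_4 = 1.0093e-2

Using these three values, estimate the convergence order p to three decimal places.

p ≈ ln(r_4/r_3) / ln(r_3/r_2)
  = ln(1.0093e-2/6.2066e-2) / ln(6.2066e-2/1.8914e-1)
  = ln(0.162617) / ln(0.328148)
  = -1.816358 / -1.114291 ≈ 1.630057

1.630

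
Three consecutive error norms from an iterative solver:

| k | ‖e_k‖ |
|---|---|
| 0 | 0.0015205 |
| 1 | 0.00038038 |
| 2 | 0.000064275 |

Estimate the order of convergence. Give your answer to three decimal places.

1.283

p ≈ ln(‖e_2‖/‖e_1‖) / ln(‖e_1‖/‖e_0‖)
  = ln(0.000064275/0.00038038) / ln(0.00038038/0.0015205)
  = ln(0.168976) / ln(0.250168)
  = -1.777999 / -1.385623 ≈ 1.283177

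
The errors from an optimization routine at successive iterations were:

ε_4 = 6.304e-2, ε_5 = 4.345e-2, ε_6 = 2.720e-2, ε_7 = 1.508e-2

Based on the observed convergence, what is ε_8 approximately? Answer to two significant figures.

First estimate the order: p ≈ ln(ε_7/ε_6) / ln(ε_6/ε_5) = ln(1.508e-2/2.720e-2)/ln(2.720e-2/4.345e-2) = ln(0.554412)/ln(0.626007) ≈ 1.2593.
Then ε_8 ≈ ε_7·(ε_7/ε_6)^p = 1.508e-2·(0.554412)^1.2593 = 1.508e-2·0.475782 ≈ 0.007175.

7.2e-3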